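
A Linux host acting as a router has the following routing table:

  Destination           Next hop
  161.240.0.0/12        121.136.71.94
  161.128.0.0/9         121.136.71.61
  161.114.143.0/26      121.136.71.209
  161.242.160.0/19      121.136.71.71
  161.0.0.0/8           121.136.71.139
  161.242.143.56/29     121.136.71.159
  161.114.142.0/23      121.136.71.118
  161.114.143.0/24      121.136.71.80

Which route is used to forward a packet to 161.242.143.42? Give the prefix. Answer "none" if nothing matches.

161.240.0.0/12

Entries matching 161.242.143.42:
  161.0.0.0/8 (161.0.0.0 - 161.255.255.255)
  161.128.0.0/9 (161.128.0.0 - 161.255.255.255)
  161.240.0.0/12 (161.240.0.0 - 161.255.255.255)
Most specific is 161.240.0.0/12.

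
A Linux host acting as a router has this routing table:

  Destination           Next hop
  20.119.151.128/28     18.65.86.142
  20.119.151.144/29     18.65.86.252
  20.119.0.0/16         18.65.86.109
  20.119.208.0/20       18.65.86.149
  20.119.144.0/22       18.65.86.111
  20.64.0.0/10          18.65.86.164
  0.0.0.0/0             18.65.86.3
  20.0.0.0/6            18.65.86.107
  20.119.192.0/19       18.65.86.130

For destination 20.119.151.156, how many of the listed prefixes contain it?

4

Prefixes containing 20.119.151.156:
  0.0.0.0/0 (default, matches everything)
  20.0.0.0/6 (20.0.0.0 - 23.255.255.255)
  20.64.0.0/10 (20.64.0.0 - 20.127.255.255)
  20.119.0.0/16 (20.119.0.0 - 20.119.255.255)
Total matching entries: 4.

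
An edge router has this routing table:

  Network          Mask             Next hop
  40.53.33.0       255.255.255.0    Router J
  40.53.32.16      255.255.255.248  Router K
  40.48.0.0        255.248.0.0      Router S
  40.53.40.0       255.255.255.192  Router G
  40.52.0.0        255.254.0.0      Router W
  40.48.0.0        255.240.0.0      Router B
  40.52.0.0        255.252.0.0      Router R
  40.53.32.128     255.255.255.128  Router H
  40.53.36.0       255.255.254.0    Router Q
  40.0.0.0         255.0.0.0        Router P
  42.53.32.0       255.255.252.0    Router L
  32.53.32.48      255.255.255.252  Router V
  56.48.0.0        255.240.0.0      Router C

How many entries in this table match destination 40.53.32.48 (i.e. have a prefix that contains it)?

Prefixes containing 40.53.32.48:
  40.0.0.0/8 (40.0.0.0 - 40.255.255.255)
  40.48.0.0/12 (40.48.0.0 - 40.63.255.255)
  40.48.0.0/13 (40.48.0.0 - 40.55.255.255)
  40.52.0.0/14 (40.52.0.0 - 40.55.255.255)
  40.52.0.0/15 (40.52.0.0 - 40.53.255.255)
Total matching entries: 5.

5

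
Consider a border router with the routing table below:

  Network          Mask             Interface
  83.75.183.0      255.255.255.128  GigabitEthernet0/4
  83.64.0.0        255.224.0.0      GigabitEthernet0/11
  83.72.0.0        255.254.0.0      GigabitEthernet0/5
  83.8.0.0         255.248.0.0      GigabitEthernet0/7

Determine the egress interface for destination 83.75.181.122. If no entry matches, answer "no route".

Routes whose prefix contains 83.75.181.122:
  83.64.0.0/11 (83.64.0.0 - 83.95.255.255) -> GigabitEthernet0/11
More-specific entries that do NOT match:
  83.75.183.0/25 (83.75.183.0 - 83.75.183.127) does not contain 83.75.181.122
  83.72.0.0/15 (83.72.0.0 - 83.73.255.255) does not contain 83.75.181.122
  83.8.0.0/13 (83.8.0.0 - 83.15.255.255) does not contain 83.75.181.122
Longest matching prefix is /11 -> interface GigabitEthernet0/11.

GigabitEthernet0/11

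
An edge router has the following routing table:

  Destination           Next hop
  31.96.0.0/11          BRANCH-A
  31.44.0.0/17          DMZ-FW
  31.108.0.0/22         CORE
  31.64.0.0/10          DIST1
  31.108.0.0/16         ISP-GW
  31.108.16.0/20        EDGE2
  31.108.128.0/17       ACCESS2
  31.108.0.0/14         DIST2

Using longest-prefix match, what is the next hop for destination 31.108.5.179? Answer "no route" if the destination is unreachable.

ISP-GW

Routes whose prefix contains 31.108.5.179:
  31.64.0.0/10 (31.64.0.0 - 31.127.255.255) -> DIST1
  31.96.0.0/11 (31.96.0.0 - 31.127.255.255) -> BRANCH-A
  31.108.0.0/14 (31.108.0.0 - 31.111.255.255) -> DIST2
  31.108.0.0/16 (31.108.0.0 - 31.108.255.255) -> ISP-GW
More-specific entries that do NOT match:
  31.108.0.0/22 (31.108.0.0 - 31.108.3.255) does not contain 31.108.5.179
  31.108.16.0/20 (31.108.16.0 - 31.108.31.255) does not contain 31.108.5.179
  31.44.0.0/17 (31.44.0.0 - 31.44.127.255) does not contain 31.108.5.179
  31.108.128.0/17 (31.108.128.0 - 31.108.255.255) does not contain 31.108.5.179
Longest matching prefix is /16 -> next hop ISP-GW.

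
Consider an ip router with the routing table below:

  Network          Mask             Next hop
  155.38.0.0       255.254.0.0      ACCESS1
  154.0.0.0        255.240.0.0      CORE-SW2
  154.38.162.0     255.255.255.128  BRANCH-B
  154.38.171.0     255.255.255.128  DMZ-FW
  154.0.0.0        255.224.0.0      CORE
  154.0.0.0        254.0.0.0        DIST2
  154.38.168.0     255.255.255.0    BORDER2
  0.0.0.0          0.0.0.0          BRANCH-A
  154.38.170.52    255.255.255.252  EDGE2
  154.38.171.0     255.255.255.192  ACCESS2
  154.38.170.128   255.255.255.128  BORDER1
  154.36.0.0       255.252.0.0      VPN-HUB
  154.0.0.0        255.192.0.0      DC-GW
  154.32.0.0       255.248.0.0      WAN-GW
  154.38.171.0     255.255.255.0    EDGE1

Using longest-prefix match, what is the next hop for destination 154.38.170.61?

VPN-HUB

Routes whose prefix contains 154.38.170.61:
  0.0.0.0/0 (default, matches everything) -> BRANCH-A
  154.0.0.0/7 (154.0.0.0 - 155.255.255.255) -> DIST2
  154.0.0.0/10 (154.0.0.0 - 154.63.255.255) -> DC-GW
  154.32.0.0/13 (154.32.0.0 - 154.39.255.255) -> WAN-GW
  154.36.0.0/14 (154.36.0.0 - 154.39.255.255) -> VPN-HUB
More-specific entries that do NOT match:
  154.38.170.52/30 (154.38.170.52 - 154.38.170.55) does not contain 154.38.170.61
  154.38.171.0/26 (154.38.171.0 - 154.38.171.63) does not contain 154.38.170.61
  154.38.162.0/25 (154.38.162.0 - 154.38.162.127) does not contain 154.38.170.61
  154.38.171.0/25 (154.38.171.0 - 154.38.171.127) does not contain 154.38.170.61
  154.38.170.128/25 (154.38.170.128 - 154.38.170.255) does not contain 154.38.170.61
  154.38.168.0/24 (154.38.168.0 - 154.38.168.255) does not contain 154.38.170.61
  154.38.171.0/24 (154.38.171.0 - 154.38.171.255) does not contain 154.38.170.61
  155.38.0.0/15 (155.38.0.0 - 155.39.255.255) does not contain 154.38.170.61
Longest matching prefix is /14 -> next hop VPN-HUB.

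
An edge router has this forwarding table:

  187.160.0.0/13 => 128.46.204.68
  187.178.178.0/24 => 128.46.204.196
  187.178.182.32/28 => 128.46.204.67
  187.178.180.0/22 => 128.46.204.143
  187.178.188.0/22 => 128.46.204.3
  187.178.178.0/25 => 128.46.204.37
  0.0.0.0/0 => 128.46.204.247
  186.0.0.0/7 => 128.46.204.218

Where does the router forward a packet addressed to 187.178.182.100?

128.46.204.143

Routes whose prefix contains 187.178.182.100:
  0.0.0.0/0 (default, matches everything) -> 128.46.204.247
  186.0.0.0/7 (186.0.0.0 - 187.255.255.255) -> 128.46.204.218
  187.178.180.0/22 (187.178.180.0 - 187.178.183.255) -> 128.46.204.143
More-specific entries that do NOT match:
  187.178.182.32/28 (187.178.182.32 - 187.178.182.47) does not contain 187.178.182.100
  187.178.178.0/25 (187.178.178.0 - 187.178.178.127) does not contain 187.178.182.100
  187.178.178.0/24 (187.178.178.0 - 187.178.178.255) does not contain 187.178.182.100
Longest matching prefix is /22 -> next hop 128.46.204.143.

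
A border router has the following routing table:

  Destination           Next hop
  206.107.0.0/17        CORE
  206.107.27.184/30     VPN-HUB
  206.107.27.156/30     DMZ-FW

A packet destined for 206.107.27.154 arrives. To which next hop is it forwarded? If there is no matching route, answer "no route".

CORE

Routes whose prefix contains 206.107.27.154:
  206.107.0.0/17 (206.107.0.0 - 206.107.127.255) -> CORE
More-specific entries that do NOT match:
  206.107.27.184/30 (206.107.27.184 - 206.107.27.187) does not contain 206.107.27.154
  206.107.27.156/30 (206.107.27.156 - 206.107.27.159) does not contain 206.107.27.154
Longest matching prefix is /17 -> next hop CORE.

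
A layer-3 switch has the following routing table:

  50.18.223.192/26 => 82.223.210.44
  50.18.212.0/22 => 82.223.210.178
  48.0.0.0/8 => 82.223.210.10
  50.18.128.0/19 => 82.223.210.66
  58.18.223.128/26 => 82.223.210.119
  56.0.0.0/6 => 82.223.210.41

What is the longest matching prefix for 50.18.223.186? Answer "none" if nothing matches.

50.18.223.186 is outside every listed prefix and there is no default route.

none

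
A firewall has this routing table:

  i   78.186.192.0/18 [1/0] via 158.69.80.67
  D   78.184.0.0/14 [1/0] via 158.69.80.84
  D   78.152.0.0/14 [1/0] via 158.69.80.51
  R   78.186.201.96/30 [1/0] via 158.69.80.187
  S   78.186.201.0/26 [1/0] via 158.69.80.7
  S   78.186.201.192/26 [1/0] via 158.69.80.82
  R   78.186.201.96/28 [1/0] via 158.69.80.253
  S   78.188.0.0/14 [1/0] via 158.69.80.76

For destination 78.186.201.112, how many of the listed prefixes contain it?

2

Prefixes containing 78.186.201.112:
  78.184.0.0/14 (78.184.0.0 - 78.187.255.255)
  78.186.192.0/18 (78.186.192.0 - 78.186.255.255)
Total matching entries: 2.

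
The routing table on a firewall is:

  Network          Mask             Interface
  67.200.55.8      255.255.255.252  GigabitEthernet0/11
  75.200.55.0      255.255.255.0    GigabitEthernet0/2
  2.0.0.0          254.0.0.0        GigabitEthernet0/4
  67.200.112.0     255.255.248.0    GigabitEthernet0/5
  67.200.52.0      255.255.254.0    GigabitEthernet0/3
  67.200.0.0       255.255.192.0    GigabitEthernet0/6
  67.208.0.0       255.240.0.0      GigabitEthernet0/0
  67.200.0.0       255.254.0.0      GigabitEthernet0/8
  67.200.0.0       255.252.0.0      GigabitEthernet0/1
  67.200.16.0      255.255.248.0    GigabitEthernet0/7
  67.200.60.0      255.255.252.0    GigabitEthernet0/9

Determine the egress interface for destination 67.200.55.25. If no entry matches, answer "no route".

Routes whose prefix contains 67.200.55.25:
  67.200.0.0/14 (67.200.0.0 - 67.203.255.255) -> GigabitEthernet0/1
  67.200.0.0/15 (67.200.0.0 - 67.201.255.255) -> GigabitEthernet0/8
  67.200.0.0/18 (67.200.0.0 - 67.200.63.255) -> GigabitEthernet0/6
More-specific entries that do NOT match:
  67.200.55.8/30 (67.200.55.8 - 67.200.55.11) does not contain 67.200.55.25
  75.200.55.0/24 (75.200.55.0 - 75.200.55.255) does not contain 67.200.55.25
  67.200.52.0/23 (67.200.52.0 - 67.200.53.255) does not contain 67.200.55.25
  67.200.60.0/22 (67.200.60.0 - 67.200.63.255) does not contain 67.200.55.25
  67.200.112.0/21 (67.200.112.0 - 67.200.119.255) does not contain 67.200.55.25
  67.200.16.0/21 (67.200.16.0 - 67.200.23.255) does not contain 67.200.55.25
Longest matching prefix is /18 -> interface GigabitEthernet0/6.

GigabitEthernet0/6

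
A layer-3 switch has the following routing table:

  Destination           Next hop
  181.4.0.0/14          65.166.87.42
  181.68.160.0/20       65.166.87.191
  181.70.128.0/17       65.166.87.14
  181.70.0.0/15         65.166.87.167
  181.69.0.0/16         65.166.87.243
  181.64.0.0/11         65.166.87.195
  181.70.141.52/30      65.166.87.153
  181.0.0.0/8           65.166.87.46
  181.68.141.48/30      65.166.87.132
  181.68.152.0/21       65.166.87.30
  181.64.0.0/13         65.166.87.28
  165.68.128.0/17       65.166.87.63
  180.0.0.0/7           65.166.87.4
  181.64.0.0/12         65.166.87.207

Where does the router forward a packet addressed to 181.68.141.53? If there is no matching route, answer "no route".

Routes whose prefix contains 181.68.141.53:
  180.0.0.0/7 (180.0.0.0 - 181.255.255.255) -> 65.166.87.4
  181.0.0.0/8 (181.0.0.0 - 181.255.255.255) -> 65.166.87.46
  181.64.0.0/11 (181.64.0.0 - 181.95.255.255) -> 65.166.87.195
  181.64.0.0/12 (181.64.0.0 - 181.79.255.255) -> 65.166.87.207
  181.64.0.0/13 (181.64.0.0 - 181.71.255.255) -> 65.166.87.28
More-specific entries that do NOT match:
  181.70.141.52/30 (181.70.141.52 - 181.70.141.55) does not contain 181.68.141.53
  181.68.141.48/30 (181.68.141.48 - 181.68.141.51) does not contain 181.68.141.53
  181.68.152.0/21 (181.68.152.0 - 181.68.159.255) does not contain 181.68.141.53
  181.68.160.0/20 (181.68.160.0 - 181.68.175.255) does not contain 181.68.141.53
  181.70.128.0/17 (181.70.128.0 - 181.70.255.255) does not contain 181.68.141.53
  165.68.128.0/17 (165.68.128.0 - 165.68.255.255) does not contain 181.68.141.53
  181.69.0.0/16 (181.69.0.0 - 181.69.255.255) does not contain 181.68.141.53
  181.70.0.0/15 (181.70.0.0 - 181.71.255.255) does not contain 181.68.141.53
  181.4.0.0/14 (181.4.0.0 - 181.7.255.255) does not contain 181.68.141.53
Longest matching prefix is /13 -> next hop 65.166.87.28.

65.166.87.28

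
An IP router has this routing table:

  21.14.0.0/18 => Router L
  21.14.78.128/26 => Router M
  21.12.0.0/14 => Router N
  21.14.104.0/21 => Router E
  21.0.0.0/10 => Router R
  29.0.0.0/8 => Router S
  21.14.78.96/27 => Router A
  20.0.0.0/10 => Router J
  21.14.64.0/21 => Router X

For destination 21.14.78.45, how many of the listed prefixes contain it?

Prefixes containing 21.14.78.45:
  21.0.0.0/10 (21.0.0.0 - 21.63.255.255)
  21.12.0.0/14 (21.12.0.0 - 21.15.255.255)
Total matching entries: 2.

2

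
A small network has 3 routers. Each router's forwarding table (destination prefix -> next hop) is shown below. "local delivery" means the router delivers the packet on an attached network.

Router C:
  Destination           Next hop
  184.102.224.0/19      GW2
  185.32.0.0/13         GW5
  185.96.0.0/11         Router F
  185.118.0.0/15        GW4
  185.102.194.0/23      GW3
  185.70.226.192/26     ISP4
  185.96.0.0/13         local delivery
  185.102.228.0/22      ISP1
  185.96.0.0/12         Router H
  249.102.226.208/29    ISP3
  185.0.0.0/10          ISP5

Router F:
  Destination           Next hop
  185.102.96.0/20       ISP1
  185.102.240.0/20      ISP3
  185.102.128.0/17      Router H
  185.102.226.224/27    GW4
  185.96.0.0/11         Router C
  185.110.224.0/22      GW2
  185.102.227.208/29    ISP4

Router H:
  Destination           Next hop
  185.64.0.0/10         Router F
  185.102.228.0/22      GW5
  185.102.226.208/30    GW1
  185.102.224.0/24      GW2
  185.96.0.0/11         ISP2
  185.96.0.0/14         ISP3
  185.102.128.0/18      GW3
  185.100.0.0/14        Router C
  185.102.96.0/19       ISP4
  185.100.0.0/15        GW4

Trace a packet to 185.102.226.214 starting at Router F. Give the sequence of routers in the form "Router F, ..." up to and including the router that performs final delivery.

At Router F: longest match for 185.102.226.214 is 185.102.128.0/17 -> Router H
At Router H: longest match for 185.102.226.214 is 185.100.0.0/14 -> Router C
At Router C: longest match for 185.102.226.214 is 185.96.0.0/13 -> local delivery

Router F, Router H, Router C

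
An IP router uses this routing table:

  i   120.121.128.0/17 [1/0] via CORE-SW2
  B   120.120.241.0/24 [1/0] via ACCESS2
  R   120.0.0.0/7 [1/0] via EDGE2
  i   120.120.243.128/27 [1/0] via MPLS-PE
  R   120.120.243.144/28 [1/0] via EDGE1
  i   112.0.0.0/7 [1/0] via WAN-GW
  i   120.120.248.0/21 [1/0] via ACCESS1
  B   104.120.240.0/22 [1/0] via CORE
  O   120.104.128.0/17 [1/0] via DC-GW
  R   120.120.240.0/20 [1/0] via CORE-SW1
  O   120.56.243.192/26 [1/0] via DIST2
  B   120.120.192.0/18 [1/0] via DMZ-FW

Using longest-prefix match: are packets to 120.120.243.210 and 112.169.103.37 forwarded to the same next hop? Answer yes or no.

no

120.120.243.210: longest match 120.120.240.0/20 -> CORE-SW1
112.169.103.37: longest match 112.0.0.0/7 -> WAN-GW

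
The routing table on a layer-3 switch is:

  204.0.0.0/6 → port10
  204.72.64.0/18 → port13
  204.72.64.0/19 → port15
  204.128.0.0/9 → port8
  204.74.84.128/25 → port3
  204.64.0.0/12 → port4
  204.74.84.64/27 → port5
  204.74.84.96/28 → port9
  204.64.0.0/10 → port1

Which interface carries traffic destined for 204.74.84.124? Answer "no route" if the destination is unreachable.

Routes whose prefix contains 204.74.84.124:
  204.0.0.0/6 (204.0.0.0 - 207.255.255.255) -> port10
  204.64.0.0/10 (204.64.0.0 - 204.127.255.255) -> port1
  204.64.0.0/12 (204.64.0.0 - 204.79.255.255) -> port4
More-specific entries that do NOT match:
  204.74.84.96/28 (204.74.84.96 - 204.74.84.111) does not contain 204.74.84.124
  204.74.84.64/27 (204.74.84.64 - 204.74.84.95) does not contain 204.74.84.124
  204.74.84.128/25 (204.74.84.128 - 204.74.84.255) does not contain 204.74.84.124
  204.72.64.0/19 (204.72.64.0 - 204.72.95.255) does not contain 204.74.84.124
  204.72.64.0/18 (204.72.64.0 - 204.72.127.255) does not contain 204.74.84.124
Longest matching prefix is /12 -> interface port4.

port4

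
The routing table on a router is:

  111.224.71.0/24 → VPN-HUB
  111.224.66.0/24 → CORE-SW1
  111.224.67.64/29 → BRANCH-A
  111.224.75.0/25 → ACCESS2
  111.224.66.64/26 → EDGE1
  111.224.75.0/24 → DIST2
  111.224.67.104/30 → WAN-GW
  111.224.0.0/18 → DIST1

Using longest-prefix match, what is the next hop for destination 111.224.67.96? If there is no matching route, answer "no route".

no route

No entry's prefix contains 111.224.67.96; there is no default route.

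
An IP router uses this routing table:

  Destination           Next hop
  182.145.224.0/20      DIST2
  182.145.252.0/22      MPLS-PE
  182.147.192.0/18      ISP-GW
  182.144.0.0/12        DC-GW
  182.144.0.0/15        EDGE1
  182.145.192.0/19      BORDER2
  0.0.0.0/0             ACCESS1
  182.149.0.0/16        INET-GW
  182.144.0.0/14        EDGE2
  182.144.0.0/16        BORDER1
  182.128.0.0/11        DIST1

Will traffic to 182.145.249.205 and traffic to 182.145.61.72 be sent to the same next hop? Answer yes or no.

yes

182.145.249.205: longest match 182.144.0.0/15 -> EDGE1
182.145.61.72: longest match 182.144.0.0/15 -> EDGE1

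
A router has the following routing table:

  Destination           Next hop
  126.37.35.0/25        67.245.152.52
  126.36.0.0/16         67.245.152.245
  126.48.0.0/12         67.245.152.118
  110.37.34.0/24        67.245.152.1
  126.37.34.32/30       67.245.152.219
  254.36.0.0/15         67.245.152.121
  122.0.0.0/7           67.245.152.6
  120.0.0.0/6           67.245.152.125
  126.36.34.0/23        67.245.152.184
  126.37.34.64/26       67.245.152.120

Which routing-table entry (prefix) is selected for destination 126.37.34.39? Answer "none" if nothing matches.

126.37.34.39 is outside every listed prefix and there is no default route.

none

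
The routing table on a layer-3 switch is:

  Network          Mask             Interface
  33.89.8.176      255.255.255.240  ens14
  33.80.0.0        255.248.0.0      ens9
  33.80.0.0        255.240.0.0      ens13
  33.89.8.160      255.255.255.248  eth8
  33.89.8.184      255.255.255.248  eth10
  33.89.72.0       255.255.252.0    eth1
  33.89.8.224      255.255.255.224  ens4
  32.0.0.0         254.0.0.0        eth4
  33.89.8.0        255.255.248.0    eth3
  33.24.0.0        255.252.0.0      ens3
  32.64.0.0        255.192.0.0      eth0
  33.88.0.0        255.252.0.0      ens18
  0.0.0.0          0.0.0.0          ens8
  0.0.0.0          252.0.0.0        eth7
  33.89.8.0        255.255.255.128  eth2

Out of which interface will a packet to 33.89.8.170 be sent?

eth3

Routes whose prefix contains 33.89.8.170:
  0.0.0.0/0 (default, matches everything) -> ens8
  32.0.0.0/7 (32.0.0.0 - 33.255.255.255) -> eth4
  33.80.0.0/12 (33.80.0.0 - 33.95.255.255) -> ens13
  33.88.0.0/14 (33.88.0.0 - 33.91.255.255) -> ens18
  33.89.8.0/21 (33.89.8.0 - 33.89.15.255) -> eth3
More-specific entries that do NOT match:
  33.89.8.160/29 (33.89.8.160 - 33.89.8.167) does not contain 33.89.8.170
  33.89.8.184/29 (33.89.8.184 - 33.89.8.191) does not contain 33.89.8.170
  33.89.8.176/28 (33.89.8.176 - 33.89.8.191) does not contain 33.89.8.170
  33.89.8.224/27 (33.89.8.224 - 33.89.8.255) does not contain 33.89.8.170
  33.89.8.0/25 (33.89.8.0 - 33.89.8.127) does not contain 33.89.8.170
  33.89.72.0/22 (33.89.72.0 - 33.89.75.255) does not contain 33.89.8.170
Longest matching prefix is /21 -> interface eth3.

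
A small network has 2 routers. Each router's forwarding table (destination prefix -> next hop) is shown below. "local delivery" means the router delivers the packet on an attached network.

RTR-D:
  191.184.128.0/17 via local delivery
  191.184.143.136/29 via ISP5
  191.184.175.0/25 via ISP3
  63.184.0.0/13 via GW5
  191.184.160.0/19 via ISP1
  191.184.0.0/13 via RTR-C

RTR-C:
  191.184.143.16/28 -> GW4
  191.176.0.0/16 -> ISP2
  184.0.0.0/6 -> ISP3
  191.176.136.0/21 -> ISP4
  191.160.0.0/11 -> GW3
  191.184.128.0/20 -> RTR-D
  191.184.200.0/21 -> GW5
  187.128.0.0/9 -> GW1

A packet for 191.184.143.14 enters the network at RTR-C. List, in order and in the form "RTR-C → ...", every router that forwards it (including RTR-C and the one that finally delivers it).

At RTR-C: longest match for 191.184.143.14 is 191.184.128.0/20 -> RTR-D
At RTR-D: longest match for 191.184.143.14 is 191.184.128.0/17 -> local delivery

RTR-C → RTR-D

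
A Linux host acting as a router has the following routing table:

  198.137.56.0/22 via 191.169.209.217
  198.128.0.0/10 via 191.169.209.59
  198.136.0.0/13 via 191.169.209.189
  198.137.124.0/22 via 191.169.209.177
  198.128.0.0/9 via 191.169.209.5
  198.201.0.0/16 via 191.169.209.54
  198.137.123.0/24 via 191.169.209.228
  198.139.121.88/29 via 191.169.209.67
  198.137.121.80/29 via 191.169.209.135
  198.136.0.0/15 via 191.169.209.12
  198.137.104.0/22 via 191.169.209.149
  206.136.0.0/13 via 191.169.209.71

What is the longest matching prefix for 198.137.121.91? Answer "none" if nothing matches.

Entries matching 198.137.121.91:
  198.128.0.0/9 (198.128.0.0 - 198.255.255.255)
  198.128.0.0/10 (198.128.0.0 - 198.191.255.255)
  198.136.0.0/13 (198.136.0.0 - 198.143.255.255)
  198.136.0.0/15 (198.136.0.0 - 198.137.255.255)
Most specific is 198.136.0.0/15.

198.136.0.0/15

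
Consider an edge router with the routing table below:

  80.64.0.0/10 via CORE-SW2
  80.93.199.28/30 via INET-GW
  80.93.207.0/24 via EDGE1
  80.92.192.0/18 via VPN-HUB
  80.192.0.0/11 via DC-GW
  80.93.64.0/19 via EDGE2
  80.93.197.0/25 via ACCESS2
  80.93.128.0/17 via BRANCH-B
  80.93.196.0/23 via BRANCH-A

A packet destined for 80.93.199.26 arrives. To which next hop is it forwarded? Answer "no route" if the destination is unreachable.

BRANCH-B

Routes whose prefix contains 80.93.199.26:
  80.64.0.0/10 (80.64.0.0 - 80.127.255.255) -> CORE-SW2
  80.93.128.0/17 (80.93.128.0 - 80.93.255.255) -> BRANCH-B
More-specific entries that do NOT match:
  80.93.199.28/30 (80.93.199.28 - 80.93.199.31) does not contain 80.93.199.26
  80.93.197.0/25 (80.93.197.0 - 80.93.197.127) does not contain 80.93.199.26
  80.93.207.0/24 (80.93.207.0 - 80.93.207.255) does not contain 80.93.199.26
  80.93.196.0/23 (80.93.196.0 - 80.93.197.255) does not contain 80.93.199.26
  80.93.64.0/19 (80.93.64.0 - 80.93.95.255) does not contain 80.93.199.26
  80.92.192.0/18 (80.92.192.0 - 80.92.255.255) does not contain 80.93.199.26
Longest matching prefix is /17 -> next hop BRANCH-B.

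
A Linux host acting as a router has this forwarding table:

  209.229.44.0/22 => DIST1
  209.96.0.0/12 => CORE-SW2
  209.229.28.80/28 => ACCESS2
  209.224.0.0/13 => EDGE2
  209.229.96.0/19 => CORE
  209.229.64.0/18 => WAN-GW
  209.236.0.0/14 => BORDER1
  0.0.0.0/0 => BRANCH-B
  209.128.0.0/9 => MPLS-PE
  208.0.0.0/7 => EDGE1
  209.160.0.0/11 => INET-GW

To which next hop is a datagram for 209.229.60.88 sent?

EDGE2

Routes whose prefix contains 209.229.60.88:
  0.0.0.0/0 (default, matches everything) -> BRANCH-B
  208.0.0.0/7 (208.0.0.0 - 209.255.255.255) -> EDGE1
  209.128.0.0/9 (209.128.0.0 - 209.255.255.255) -> MPLS-PE
  209.224.0.0/13 (209.224.0.0 - 209.231.255.255) -> EDGE2
More-specific entries that do NOT match:
  209.229.28.80/28 (209.229.28.80 - 209.229.28.95) does not contain 209.229.60.88
  209.229.44.0/22 (209.229.44.0 - 209.229.47.255) does not contain 209.229.60.88
  209.229.96.0/19 (209.229.96.0 - 209.229.127.255) does not contain 209.229.60.88
  209.229.64.0/18 (209.229.64.0 - 209.229.127.255) does not contain 209.229.60.88
  209.236.0.0/14 (209.236.0.0 - 209.239.255.255) does not contain 209.229.60.88
Longest matching prefix is /13 -> next hop EDGE2.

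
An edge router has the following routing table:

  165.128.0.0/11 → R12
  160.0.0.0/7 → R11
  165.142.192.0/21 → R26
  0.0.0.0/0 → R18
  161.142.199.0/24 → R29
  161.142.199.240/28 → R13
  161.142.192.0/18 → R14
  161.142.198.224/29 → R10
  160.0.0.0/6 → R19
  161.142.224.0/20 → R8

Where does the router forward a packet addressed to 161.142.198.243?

R14

Routes whose prefix contains 161.142.198.243:
  0.0.0.0/0 (default, matches everything) -> R18
  160.0.0.0/6 (160.0.0.0 - 163.255.255.255) -> R19
  160.0.0.0/7 (160.0.0.0 - 161.255.255.255) -> R11
  161.142.192.0/18 (161.142.192.0 - 161.142.255.255) -> R14
More-specific entries that do NOT match:
  161.142.198.224/29 (161.142.198.224 - 161.142.198.231) does not contain 161.142.198.243
  161.142.199.240/28 (161.142.199.240 - 161.142.199.255) does not contain 161.142.198.243
  161.142.199.0/24 (161.142.199.0 - 161.142.199.255) does not contain 161.142.198.243
  165.142.192.0/21 (165.142.192.0 - 165.142.199.255) does not contain 161.142.198.243
  161.142.224.0/20 (161.142.224.0 - 161.142.239.255) does not contain 161.142.198.243
Longest matching prefix is /18 -> next hop R14.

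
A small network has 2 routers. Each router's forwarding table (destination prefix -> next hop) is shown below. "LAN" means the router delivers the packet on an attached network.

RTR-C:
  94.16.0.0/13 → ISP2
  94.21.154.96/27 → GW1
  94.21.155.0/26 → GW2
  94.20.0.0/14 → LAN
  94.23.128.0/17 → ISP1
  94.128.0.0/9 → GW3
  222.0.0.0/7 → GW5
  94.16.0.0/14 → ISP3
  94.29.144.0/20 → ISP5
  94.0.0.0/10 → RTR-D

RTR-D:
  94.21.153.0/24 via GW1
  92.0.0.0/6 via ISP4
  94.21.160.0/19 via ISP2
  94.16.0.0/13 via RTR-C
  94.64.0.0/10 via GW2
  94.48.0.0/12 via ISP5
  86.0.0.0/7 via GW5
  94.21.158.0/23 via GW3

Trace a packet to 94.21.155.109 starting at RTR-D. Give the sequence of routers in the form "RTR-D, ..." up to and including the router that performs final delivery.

At RTR-D: longest match for 94.21.155.109 is 94.16.0.0/13 -> RTR-C
At RTR-C: longest match for 94.21.155.109 is 94.20.0.0/14 -> LAN

RTR-D, RTR-C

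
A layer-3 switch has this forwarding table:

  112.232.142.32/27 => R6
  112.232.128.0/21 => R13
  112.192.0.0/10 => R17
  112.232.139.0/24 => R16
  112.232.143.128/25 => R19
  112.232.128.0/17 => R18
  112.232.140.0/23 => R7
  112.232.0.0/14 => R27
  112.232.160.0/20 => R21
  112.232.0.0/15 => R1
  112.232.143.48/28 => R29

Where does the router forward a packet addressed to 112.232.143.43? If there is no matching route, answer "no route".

Routes whose prefix contains 112.232.143.43:
  112.192.0.0/10 (112.192.0.0 - 112.255.255.255) -> R17
  112.232.0.0/14 (112.232.0.0 - 112.235.255.255) -> R27
  112.232.0.0/15 (112.232.0.0 - 112.233.255.255) -> R1
  112.232.128.0/17 (112.232.128.0 - 112.232.255.255) -> R18
More-specific entries that do NOT match:
  112.232.143.48/28 (112.232.143.48 - 112.232.143.63) does not contain 112.232.143.43
  112.232.142.32/27 (112.232.142.32 - 112.232.142.63) does not contain 112.232.143.43
  112.232.143.128/25 (112.232.143.128 - 112.232.143.255) does not contain 112.232.143.43
  112.232.139.0/24 (112.232.139.0 - 112.232.139.255) does not contain 112.232.143.43
  112.232.140.0/23 (112.232.140.0 - 112.232.141.255) does not contain 112.232.143.43
  112.232.128.0/21 (112.232.128.0 - 112.232.135.255) does not contain 112.232.143.43
  112.232.160.0/20 (112.232.160.0 - 112.232.175.255) does not contain 112.232.143.43
Longest matching prefix is /17 -> next hop R18.

R18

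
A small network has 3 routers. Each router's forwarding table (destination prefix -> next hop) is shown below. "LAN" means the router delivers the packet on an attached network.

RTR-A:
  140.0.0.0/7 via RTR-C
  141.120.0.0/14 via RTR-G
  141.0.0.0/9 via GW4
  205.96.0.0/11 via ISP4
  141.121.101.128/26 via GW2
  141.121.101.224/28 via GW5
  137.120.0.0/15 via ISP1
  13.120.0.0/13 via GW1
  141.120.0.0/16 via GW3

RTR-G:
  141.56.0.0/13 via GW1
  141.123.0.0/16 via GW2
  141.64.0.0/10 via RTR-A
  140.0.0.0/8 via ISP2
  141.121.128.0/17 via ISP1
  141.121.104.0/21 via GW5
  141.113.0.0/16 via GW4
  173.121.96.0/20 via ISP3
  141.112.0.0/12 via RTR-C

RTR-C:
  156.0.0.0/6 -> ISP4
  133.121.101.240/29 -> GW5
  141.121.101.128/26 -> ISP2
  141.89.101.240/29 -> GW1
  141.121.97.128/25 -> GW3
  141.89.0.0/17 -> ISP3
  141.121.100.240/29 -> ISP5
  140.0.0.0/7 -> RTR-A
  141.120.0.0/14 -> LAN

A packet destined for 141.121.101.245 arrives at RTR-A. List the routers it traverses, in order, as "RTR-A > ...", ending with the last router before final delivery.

RTR-A > RTR-G > RTR-C

At RTR-A: longest match for 141.121.101.245 is 141.120.0.0/14 -> RTR-G
At RTR-G: longest match for 141.121.101.245 is 141.112.0.0/12 -> RTR-C
At RTR-C: longest match for 141.121.101.245 is 141.120.0.0/14 -> LAN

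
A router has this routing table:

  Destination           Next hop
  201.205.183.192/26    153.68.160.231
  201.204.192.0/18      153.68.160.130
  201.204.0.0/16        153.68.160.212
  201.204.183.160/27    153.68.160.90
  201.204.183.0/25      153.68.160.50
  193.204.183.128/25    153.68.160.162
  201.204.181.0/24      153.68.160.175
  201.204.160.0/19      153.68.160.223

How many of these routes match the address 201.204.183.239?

2

Prefixes containing 201.204.183.239:
  201.204.0.0/16 (201.204.0.0 - 201.204.255.255)
  201.204.160.0/19 (201.204.160.0 - 201.204.191.255)
Total matching entries: 2.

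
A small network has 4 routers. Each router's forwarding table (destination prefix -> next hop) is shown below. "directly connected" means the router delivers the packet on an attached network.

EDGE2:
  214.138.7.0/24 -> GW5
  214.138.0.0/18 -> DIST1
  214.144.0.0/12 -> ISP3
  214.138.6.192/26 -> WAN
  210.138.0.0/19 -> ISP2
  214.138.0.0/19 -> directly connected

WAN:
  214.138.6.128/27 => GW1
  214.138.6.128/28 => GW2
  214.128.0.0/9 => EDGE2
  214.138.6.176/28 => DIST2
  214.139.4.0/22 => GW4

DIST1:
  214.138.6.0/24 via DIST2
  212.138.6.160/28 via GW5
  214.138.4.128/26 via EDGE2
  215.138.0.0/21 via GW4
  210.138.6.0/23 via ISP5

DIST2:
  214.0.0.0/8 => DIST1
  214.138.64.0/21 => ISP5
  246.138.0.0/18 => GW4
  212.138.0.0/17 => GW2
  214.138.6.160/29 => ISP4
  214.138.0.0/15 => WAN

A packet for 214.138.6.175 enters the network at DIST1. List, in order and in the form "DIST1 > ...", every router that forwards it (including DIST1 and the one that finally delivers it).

At DIST1: longest match for 214.138.6.175 is 214.138.6.0/24 -> DIST2
At DIST2: longest match for 214.138.6.175 is 214.138.0.0/15 -> WAN
At WAN: longest match for 214.138.6.175 is 214.128.0.0/9 -> EDGE2
At EDGE2: longest match for 214.138.6.175 is 214.138.0.0/19 -> directly connected

DIST1 > DIST2 > WAN > EDGE2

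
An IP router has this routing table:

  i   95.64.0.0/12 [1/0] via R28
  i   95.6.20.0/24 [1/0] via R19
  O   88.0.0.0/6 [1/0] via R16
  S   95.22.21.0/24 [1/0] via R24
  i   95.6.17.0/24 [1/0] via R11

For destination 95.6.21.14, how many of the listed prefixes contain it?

0

No listed prefix contains 95.6.21.14.
Total matching entries: 0.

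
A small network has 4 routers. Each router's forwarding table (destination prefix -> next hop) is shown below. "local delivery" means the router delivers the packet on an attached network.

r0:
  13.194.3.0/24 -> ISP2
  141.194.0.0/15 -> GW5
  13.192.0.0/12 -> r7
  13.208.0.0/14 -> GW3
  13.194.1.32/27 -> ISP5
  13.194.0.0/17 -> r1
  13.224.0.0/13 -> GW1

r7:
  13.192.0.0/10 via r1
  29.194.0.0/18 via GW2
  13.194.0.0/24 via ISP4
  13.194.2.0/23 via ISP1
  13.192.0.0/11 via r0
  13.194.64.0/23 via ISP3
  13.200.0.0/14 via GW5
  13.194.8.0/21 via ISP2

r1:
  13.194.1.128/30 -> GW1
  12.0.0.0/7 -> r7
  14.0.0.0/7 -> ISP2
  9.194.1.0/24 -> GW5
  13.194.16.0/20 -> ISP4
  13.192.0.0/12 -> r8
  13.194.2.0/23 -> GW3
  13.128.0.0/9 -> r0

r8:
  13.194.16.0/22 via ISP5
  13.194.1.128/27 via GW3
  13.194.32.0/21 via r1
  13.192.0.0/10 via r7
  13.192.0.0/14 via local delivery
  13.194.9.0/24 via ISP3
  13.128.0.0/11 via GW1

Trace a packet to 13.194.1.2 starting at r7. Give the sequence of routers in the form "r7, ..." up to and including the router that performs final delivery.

r7, r0, r1, r8

At r7: longest match for 13.194.1.2 is 13.192.0.0/11 -> r0
At r0: longest match for 13.194.1.2 is 13.194.0.0/17 -> r1
At r1: longest match for 13.194.1.2 is 13.192.0.0/12 -> r8
At r8: longest match for 13.194.1.2 is 13.192.0.0/14 -> local delivery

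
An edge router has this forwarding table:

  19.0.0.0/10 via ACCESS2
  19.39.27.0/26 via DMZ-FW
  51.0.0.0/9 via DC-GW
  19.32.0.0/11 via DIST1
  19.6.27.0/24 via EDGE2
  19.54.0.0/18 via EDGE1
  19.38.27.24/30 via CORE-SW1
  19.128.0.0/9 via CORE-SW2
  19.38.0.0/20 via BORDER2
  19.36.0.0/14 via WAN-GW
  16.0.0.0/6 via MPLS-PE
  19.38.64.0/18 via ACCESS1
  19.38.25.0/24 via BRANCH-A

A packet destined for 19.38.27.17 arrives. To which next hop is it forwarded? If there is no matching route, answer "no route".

Routes whose prefix contains 19.38.27.17:
  16.0.0.0/6 (16.0.0.0 - 19.255.255.255) -> MPLS-PE
  19.0.0.0/10 (19.0.0.0 - 19.63.255.255) -> ACCESS2
  19.32.0.0/11 (19.32.0.0 - 19.63.255.255) -> DIST1
  19.36.0.0/14 (19.36.0.0 - 19.39.255.255) -> WAN-GW
More-specific entries that do NOT match:
  19.38.27.24/30 (19.38.27.24 - 19.38.27.27) does not contain 19.38.27.17
  19.39.27.0/26 (19.39.27.0 - 19.39.27.63) does not contain 19.38.27.17
  19.6.27.0/24 (19.6.27.0 - 19.6.27.255) does not contain 19.38.27.17
  19.38.25.0/24 (19.38.25.0 - 19.38.25.255) does not contain 19.38.27.17
  19.38.0.0/20 (19.38.0.0 - 19.38.15.255) does not contain 19.38.27.17
  19.54.0.0/18 (19.54.0.0 - 19.54.63.255) does not contain 19.38.27.17
  19.38.64.0/18 (19.38.64.0 - 19.38.127.255) does not contain 19.38.27.17
Longest matching prefix is /14 -> next hop WAN-GW.

WAN-GW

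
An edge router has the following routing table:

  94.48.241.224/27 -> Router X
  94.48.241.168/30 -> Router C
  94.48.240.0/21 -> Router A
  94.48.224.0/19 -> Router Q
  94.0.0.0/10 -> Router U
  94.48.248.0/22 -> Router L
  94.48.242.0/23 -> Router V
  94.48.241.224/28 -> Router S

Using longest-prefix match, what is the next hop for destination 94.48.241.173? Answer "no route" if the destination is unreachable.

Routes whose prefix contains 94.48.241.173:
  94.0.0.0/10 (94.0.0.0 - 94.63.255.255) -> Router U
  94.48.224.0/19 (94.48.224.0 - 94.48.255.255) -> Router Q
  94.48.240.0/21 (94.48.240.0 - 94.48.247.255) -> Router A
More-specific entries that do NOT match:
  94.48.241.168/30 (94.48.241.168 - 94.48.241.171) does not contain 94.48.241.173
  94.48.241.224/28 (94.48.241.224 - 94.48.241.239) does not contain 94.48.241.173
  94.48.241.224/27 (94.48.241.224 - 94.48.241.255) does not contain 94.48.241.173
  94.48.242.0/23 (94.48.242.0 - 94.48.243.255) does not contain 94.48.241.173
  94.48.248.0/22 (94.48.248.0 - 94.48.251.255) does not contain 94.48.241.173
Longest matching prefix is /21 -> next hop Router A.

Router A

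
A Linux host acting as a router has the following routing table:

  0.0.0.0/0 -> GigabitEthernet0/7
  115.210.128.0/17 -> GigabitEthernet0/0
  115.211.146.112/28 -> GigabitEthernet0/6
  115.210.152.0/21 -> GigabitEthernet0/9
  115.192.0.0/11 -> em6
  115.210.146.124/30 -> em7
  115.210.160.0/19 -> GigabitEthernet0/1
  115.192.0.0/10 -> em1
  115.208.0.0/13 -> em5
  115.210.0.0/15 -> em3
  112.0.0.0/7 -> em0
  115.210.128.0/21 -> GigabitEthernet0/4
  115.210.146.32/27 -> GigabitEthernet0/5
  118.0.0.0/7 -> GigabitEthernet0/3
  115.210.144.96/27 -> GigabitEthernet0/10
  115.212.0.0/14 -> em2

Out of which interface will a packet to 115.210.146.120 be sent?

GigabitEthernet0/0

Routes whose prefix contains 115.210.146.120:
  0.0.0.0/0 (default, matches everything) -> GigabitEthernet0/7
  115.192.0.0/10 (115.192.0.0 - 115.255.255.255) -> em1
  115.192.0.0/11 (115.192.0.0 - 115.223.255.255) -> em6
  115.208.0.0/13 (115.208.0.0 - 115.215.255.255) -> em5
  115.210.0.0/15 (115.210.0.0 - 115.211.255.255) -> em3
  115.210.128.0/17 (115.210.128.0 - 115.210.255.255) -> GigabitEthernet0/0
More-specific entries that do NOT match:
  115.210.146.124/30 (115.210.146.124 - 115.210.146.127) does not contain 115.210.146.120
  115.211.146.112/28 (115.211.146.112 - 115.211.146.127) does not contain 115.210.146.120
  115.210.146.32/27 (115.210.146.32 - 115.210.146.63) does not contain 115.210.146.120
  115.210.144.96/27 (115.210.144.96 - 115.210.144.127) does not contain 115.210.146.120
  115.210.152.0/21 (115.210.152.0 - 115.210.159.255) does not contain 115.210.146.120
  115.210.128.0/21 (115.210.128.0 - 115.210.135.255) does not contain 115.210.146.120
  115.210.160.0/19 (115.210.160.0 - 115.210.191.255) does not contain 115.210.146.120
Longest matching prefix is /17 -> interface GigabitEthernet0/0.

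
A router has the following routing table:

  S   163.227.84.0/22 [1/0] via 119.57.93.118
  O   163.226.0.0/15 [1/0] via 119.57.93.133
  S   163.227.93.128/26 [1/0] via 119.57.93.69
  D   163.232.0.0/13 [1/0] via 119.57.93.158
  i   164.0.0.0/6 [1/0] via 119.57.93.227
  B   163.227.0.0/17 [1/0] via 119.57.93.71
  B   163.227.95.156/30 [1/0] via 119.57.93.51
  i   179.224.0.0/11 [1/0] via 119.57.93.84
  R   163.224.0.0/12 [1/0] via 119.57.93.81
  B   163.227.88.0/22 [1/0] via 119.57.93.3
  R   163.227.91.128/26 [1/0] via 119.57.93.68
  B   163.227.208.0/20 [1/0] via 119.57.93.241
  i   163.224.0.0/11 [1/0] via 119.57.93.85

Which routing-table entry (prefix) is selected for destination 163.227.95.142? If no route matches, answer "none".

163.227.0.0/17

Entries matching 163.227.95.142:
  163.224.0.0/11 (163.224.0.0 - 163.255.255.255)
  163.224.0.0/12 (163.224.0.0 - 163.239.255.255)
  163.226.0.0/15 (163.226.0.0 - 163.227.255.255)
  163.227.0.0/17 (163.227.0.0 - 163.227.127.255)
Most specific is 163.227.0.0/17.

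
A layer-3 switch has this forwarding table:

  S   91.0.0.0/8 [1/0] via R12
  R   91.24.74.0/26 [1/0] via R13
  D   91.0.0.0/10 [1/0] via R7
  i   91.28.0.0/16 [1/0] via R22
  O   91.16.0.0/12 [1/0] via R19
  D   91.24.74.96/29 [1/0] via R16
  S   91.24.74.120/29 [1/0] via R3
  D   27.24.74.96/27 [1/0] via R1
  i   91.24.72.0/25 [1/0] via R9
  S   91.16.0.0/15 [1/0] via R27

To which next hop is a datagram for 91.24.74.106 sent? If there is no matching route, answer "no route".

R19

Routes whose prefix contains 91.24.74.106:
  91.0.0.0/8 (91.0.0.0 - 91.255.255.255) -> R12
  91.0.0.0/10 (91.0.0.0 - 91.63.255.255) -> R7
  91.16.0.0/12 (91.16.0.0 - 91.31.255.255) -> R19
More-specific entries that do NOT match:
  91.24.74.96/29 (91.24.74.96 - 91.24.74.103) does not contain 91.24.74.106
  91.24.74.120/29 (91.24.74.120 - 91.24.74.127) does not contain 91.24.74.106
  27.24.74.96/27 (27.24.74.96 - 27.24.74.127) does not contain 91.24.74.106
  91.24.74.0/26 (91.24.74.0 - 91.24.74.63) does not contain 91.24.74.106
  91.24.72.0/25 (91.24.72.0 - 91.24.72.127) does not contain 91.24.74.106
  91.28.0.0/16 (91.28.0.0 - 91.28.255.255) does not contain 91.24.74.106
  91.16.0.0/15 (91.16.0.0 - 91.17.255.255) does not contain 91.24.74.106
Longest matching prefix is /12 -> next hop R19.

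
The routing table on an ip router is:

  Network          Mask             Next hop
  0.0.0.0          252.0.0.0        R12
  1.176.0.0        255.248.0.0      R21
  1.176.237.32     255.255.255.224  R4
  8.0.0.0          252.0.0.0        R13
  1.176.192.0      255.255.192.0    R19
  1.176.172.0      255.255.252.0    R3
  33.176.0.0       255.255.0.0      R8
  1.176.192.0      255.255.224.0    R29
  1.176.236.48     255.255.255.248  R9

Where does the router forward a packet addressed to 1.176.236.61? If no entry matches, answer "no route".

R19

Routes whose prefix contains 1.176.236.61:
  0.0.0.0/6 (0.0.0.0 - 3.255.255.255) -> R12
  1.176.0.0/13 (1.176.0.0 - 1.183.255.255) -> R21
  1.176.192.0/18 (1.176.192.0 - 1.176.255.255) -> R19
More-specific entries that do NOT match:
  1.176.236.48/29 (1.176.236.48 - 1.176.236.55) does not contain 1.176.236.61
  1.176.237.32/27 (1.176.237.32 - 1.176.237.63) does not contain 1.176.236.61
  1.176.172.0/22 (1.176.172.0 - 1.176.175.255) does not contain 1.176.236.61
  1.176.192.0/19 (1.176.192.0 - 1.176.223.255) does not contain 1.176.236.61
Longest matching prefix is /18 -> next hop R19.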